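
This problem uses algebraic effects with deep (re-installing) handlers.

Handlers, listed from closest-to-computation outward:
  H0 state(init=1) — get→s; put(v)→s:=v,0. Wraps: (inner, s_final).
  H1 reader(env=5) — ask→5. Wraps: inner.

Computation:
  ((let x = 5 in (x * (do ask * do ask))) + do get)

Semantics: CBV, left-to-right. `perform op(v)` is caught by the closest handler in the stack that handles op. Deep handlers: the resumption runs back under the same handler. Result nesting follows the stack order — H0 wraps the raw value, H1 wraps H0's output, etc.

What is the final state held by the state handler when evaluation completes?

Step-by-step:
ask @ H1 ⇒ 5
ask @ H1 ⇒ 5
get @ H0 ⇒ 1
H0 returns (126, 1)
H1 returns (126, 1)
= (126, 1)

Answer: 1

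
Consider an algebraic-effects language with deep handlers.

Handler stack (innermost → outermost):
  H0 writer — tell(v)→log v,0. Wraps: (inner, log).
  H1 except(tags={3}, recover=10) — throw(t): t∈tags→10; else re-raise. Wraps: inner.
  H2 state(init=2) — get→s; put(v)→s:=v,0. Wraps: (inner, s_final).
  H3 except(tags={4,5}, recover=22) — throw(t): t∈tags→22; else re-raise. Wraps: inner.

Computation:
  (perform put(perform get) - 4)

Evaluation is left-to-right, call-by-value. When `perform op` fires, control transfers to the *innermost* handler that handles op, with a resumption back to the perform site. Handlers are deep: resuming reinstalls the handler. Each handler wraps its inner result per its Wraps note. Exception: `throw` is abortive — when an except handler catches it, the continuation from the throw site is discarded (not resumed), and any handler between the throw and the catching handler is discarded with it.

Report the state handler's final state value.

Answer: 2

Working:
get @ H2 ⇒ 2
put(2) @ H2 ⇒ s:=2
H0 returns (-4, ())
H1 returns (-4, ())
H2 returns ((-4, ()), 2)
H3 returns ((-4, ()), 2)
= ((-4, ()), 2)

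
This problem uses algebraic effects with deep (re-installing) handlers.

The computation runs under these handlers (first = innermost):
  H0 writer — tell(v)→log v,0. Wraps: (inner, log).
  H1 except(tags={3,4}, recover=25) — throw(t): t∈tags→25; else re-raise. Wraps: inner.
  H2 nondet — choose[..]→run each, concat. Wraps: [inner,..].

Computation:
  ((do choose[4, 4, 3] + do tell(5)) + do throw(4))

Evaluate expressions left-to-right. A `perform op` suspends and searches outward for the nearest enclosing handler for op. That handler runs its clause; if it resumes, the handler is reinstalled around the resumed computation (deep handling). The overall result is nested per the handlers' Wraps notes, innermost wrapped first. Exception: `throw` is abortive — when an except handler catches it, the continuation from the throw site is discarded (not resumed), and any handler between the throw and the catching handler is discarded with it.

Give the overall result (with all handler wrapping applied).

Answer: [25, 25, 25]

Step-by-step:
choose[4, 4, 3] @ H2
  branch[0] choose=4:
    tell(5) @ H0 ⇒ log+=5
    throw(4) @ H1 caught ⇒ 25
    H2 returns [25]
  branch[1] choose=4:
    tell(5) @ H0 ⇒ log+=5
    throw(4) @ H1 caught ⇒ 25
    H2 returns [25]
  branch[2] choose=3:
    tell(5) @ H0 ⇒ log+=5
    throw(4) @ H1 caught ⇒ 25
    H2 returns [25]
= [25, 25, 25]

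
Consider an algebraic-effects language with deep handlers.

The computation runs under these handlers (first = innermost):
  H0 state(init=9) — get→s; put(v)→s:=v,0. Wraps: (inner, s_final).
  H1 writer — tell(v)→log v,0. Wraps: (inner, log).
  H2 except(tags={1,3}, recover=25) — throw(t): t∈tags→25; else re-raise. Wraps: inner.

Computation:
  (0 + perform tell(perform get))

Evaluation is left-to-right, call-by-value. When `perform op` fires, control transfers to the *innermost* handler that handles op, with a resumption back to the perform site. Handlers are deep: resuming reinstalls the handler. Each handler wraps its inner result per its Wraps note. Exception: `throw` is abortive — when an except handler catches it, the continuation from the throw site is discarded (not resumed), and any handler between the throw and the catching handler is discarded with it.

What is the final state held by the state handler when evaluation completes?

Working:
get @ H0 ⇒ 9
tell(9) @ H1 ⇒ log+=9
H0 returns (0, 9)
H1 returns ((0, 9), (9))
H2 returns ((0, 9), (9))
= ((0, 9), (9))

Answer: 9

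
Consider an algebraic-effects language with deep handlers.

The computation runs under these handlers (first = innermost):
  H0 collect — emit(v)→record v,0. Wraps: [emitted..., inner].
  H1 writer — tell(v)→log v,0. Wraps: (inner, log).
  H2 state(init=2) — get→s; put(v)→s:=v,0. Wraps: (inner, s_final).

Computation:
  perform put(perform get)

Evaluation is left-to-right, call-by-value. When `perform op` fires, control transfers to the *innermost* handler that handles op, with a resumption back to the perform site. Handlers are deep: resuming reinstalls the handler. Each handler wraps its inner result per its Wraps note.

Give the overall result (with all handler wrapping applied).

Answer: (([0], ()), 2)

Evaluation trace:
get @ H2 ⇒ 2
put(2) @ H2 ⇒ s:=2
H0 returns [0]
H1 returns ([0], ())
H2 returns (([0], ()), 2)
= (([0], ()), 2)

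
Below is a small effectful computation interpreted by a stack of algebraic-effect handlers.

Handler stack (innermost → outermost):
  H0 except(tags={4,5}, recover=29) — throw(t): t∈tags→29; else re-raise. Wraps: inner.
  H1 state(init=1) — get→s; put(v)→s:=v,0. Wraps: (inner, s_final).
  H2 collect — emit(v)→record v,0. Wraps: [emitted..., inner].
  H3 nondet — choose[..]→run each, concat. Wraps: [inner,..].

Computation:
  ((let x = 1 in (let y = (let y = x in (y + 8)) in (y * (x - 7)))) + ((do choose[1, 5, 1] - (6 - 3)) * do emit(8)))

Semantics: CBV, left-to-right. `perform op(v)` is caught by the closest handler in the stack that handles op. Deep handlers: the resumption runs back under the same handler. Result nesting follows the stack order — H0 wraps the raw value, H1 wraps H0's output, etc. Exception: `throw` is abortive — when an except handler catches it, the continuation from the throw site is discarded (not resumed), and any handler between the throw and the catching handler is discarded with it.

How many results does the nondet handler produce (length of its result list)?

Answer: 3

Evaluation trace:
choose[1, 5, 1] @ H3
  branch[0] choose=1:
    emit(8) @ H2 ⇒ out+=8
    H0 returns -54
    H1 returns (-54, 1)
    H2 returns [8, (-54, 1)]
    H3 returns [[8, (-54, 1)]]
  branch[1] choose=5:
    emit(8) @ H2 ⇒ out+=8
    H0 returns -54
    H1 returns (-54, 1)
    H2 returns [8, (-54, 1)]
    H3 returns [[8, (-54, 1)]]
  branch[2] choose=1:
    emit(8) @ H2 ⇒ out+=8
    H0 returns -54
    H1 returns (-54, 1)
    H2 returns [8, (-54, 1)]
    H3 returns [[8, (-54, 1)]]
= [[8, (-54, 1)], [8, (-54, 1)], [8, (-54, 1)]]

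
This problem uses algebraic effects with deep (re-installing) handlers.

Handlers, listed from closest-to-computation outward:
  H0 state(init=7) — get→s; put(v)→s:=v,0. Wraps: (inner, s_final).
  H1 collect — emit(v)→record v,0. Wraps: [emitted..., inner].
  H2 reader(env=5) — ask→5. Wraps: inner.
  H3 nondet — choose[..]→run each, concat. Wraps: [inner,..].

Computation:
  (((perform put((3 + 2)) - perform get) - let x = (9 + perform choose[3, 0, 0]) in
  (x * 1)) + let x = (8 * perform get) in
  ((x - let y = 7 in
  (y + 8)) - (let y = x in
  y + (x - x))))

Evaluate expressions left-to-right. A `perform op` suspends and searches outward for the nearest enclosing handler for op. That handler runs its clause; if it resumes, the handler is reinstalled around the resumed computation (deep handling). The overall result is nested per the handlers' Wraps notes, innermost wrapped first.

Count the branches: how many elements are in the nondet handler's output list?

Evaluation trace:
put(5) @ H0 ⇒ s:=5
get @ H0 ⇒ 5
choose[3, 0, 0] @ H3
  branch[0] choose=3:
    get @ H0 ⇒ 5
    H0 returns (-32, 5)
    H1 returns [(-32, 5)]
    H2 returns [(-32, 5)]
    H3 returns [[(-32, 5)]]
  branch[1] choose=0:
    get @ H0 ⇒ 5
    H0 returns (-29, 5)
    H1 returns [(-29, 5)]
    H2 returns [(-29, 5)]
    H3 returns [[(-29, 5)]]
  branch[2] choose=0:
    get @ H0 ⇒ 5
    H0 returns (-29, 5)
    H1 returns [(-29, 5)]
    H2 returns [(-29, 5)]
    H3 returns [[(-29, 5)]]
= [[(-32, 5)], [(-29, 5)], [(-29, 5)]]

Answer: 3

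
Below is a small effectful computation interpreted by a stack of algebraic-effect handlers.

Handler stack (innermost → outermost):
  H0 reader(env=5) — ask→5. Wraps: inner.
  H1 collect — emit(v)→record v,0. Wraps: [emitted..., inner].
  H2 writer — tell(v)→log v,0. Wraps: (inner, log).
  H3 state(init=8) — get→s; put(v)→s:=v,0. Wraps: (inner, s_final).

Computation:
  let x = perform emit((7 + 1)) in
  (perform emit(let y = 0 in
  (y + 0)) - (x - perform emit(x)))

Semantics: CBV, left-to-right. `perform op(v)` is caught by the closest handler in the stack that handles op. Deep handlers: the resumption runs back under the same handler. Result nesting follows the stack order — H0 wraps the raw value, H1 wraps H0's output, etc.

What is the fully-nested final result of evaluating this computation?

Evaluation trace:
emit(8) @ H1 ⇒ out+=8
emit(0) @ H1 ⇒ out+=0
emit(0) @ H1 ⇒ out+=0
H0 returns 0
H1 returns [8, 0, 0, 0]
H2 returns ([8, 0, 0, 0], ())
H3 returns (([8, 0, 0, 0], ()), 8)
= (([8, 0, 0, 0], ()), 8)

Answer: (([8, 0, 0, 0], ()), 8)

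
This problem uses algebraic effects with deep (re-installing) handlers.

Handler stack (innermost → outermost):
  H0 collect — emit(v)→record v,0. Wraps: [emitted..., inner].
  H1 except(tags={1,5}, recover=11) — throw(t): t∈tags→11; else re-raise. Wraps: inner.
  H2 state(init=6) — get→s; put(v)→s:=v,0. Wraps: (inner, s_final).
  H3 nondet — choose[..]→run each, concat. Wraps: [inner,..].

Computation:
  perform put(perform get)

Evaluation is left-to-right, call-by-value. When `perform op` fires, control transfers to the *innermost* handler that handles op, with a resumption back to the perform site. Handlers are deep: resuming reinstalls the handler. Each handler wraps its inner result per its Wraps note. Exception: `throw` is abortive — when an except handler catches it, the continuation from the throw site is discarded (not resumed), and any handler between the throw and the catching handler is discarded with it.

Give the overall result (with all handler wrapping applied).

Answer: [([0], 6)]

Working:
get @ H2 ⇒ 6
put(6) @ H2 ⇒ s:=6
H0 returns [0]
H1 returns [0]
H2 returns ([0], 6)
H3 returns [([0], 6)]
= [([0], 6)]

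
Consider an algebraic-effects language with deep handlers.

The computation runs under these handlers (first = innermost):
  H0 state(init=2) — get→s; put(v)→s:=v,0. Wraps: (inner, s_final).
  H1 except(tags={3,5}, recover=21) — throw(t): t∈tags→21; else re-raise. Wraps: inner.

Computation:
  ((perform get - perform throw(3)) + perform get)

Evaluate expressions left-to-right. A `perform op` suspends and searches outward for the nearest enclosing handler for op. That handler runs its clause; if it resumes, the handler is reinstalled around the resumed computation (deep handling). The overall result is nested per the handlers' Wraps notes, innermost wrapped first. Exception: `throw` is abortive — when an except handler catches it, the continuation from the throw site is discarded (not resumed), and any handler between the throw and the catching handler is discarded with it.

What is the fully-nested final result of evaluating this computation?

Working:
get @ H0 ⇒ 2
throw(3) @ H1 caught ⇒ 21
= 21

Answer: 21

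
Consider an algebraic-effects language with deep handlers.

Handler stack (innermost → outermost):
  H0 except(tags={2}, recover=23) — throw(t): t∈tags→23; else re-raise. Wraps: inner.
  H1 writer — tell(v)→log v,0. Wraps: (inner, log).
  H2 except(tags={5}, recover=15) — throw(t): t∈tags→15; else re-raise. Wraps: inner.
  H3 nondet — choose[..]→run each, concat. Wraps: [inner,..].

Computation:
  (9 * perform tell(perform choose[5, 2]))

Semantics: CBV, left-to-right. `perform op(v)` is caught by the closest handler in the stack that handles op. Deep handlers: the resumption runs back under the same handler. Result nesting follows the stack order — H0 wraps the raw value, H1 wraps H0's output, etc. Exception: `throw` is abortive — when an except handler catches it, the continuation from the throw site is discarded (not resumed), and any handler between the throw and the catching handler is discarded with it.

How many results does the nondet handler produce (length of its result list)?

Answer: 2

Working:
choose[5, 2] @ H3
  branch[0] choose=5:
    tell(5) @ H1 ⇒ log+=5
    H0 returns 0
    H1 returns (0, (5))
    H2 returns (0, (5))
    H3 returns [(0, (5))]
  branch[1] choose=2:
    tell(2) @ H1 ⇒ log+=2
    H0 returns 0
    H1 returns (0, (2))
    H2 returns (0, (2))
    H3 returns [(0, (2))]
= [(0, (5)), (0, (2))]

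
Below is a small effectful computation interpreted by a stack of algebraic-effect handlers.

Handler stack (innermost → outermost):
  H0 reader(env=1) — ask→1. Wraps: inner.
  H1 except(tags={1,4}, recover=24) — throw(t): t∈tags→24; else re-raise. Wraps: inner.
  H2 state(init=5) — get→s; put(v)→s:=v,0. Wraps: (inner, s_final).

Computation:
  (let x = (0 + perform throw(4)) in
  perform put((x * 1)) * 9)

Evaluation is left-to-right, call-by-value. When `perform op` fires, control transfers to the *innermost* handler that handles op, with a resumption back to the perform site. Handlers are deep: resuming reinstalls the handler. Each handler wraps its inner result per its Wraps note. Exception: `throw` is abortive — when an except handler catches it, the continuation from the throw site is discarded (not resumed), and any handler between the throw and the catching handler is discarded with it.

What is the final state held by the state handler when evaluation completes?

Working:
throw(4) @ H1 caught ⇒ 24
H2 returns (24, 5)
= (24, 5)

Answer: 5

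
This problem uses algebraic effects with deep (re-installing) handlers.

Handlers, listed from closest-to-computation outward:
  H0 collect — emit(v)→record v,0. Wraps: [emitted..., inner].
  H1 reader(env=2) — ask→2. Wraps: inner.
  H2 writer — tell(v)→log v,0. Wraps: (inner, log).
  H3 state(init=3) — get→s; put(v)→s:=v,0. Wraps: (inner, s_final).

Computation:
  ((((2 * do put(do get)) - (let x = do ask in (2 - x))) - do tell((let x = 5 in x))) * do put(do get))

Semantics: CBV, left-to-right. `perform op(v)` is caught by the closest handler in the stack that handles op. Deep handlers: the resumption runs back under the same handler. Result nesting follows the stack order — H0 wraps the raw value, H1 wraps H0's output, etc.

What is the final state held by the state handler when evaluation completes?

Evaluation trace:
get @ H3 ⇒ 3
put(3) @ H3 ⇒ s:=3
ask @ H1 ⇒ 2
tell(5) @ H2 ⇒ log+=5
get @ H3 ⇒ 3
put(3) @ H3 ⇒ s:=3
H0 returns [0]
H1 returns [0]
H2 returns ([0], (5))
H3 returns (([0], (5)), 3)
= (([0], (5)), 3)

Answer: 3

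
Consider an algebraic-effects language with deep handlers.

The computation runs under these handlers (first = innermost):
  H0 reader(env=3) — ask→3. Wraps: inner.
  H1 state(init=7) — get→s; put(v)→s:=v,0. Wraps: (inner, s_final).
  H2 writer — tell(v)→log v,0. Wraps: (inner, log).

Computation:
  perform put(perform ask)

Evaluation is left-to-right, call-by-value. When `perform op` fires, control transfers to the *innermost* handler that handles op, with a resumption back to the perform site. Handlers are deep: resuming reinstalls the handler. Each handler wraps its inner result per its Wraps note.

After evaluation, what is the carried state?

Answer: 3

Evaluation trace:
ask @ H0 ⇒ 3
put(3) @ H1 ⇒ s:=3
H0 returns 0
H1 returns (0, 3)
H2 returns ((0, 3), ())
= ((0, 3), ())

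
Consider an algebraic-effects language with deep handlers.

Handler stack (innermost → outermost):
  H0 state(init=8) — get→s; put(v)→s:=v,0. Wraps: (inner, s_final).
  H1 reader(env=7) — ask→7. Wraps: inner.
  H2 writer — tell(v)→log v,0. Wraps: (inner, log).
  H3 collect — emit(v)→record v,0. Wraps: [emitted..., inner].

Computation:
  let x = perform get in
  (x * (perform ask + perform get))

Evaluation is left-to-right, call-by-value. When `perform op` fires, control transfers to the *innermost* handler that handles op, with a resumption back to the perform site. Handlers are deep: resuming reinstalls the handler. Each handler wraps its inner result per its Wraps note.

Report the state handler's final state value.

Evaluation trace:
get @ H0 ⇒ 8
ask @ H1 ⇒ 7
get @ H0 ⇒ 8
H0 returns (120, 8)
H1 returns (120, 8)
H2 returns ((120, 8), ())
H3 returns [((120, 8), ())]
= [((120, 8), ())]

Answer: 8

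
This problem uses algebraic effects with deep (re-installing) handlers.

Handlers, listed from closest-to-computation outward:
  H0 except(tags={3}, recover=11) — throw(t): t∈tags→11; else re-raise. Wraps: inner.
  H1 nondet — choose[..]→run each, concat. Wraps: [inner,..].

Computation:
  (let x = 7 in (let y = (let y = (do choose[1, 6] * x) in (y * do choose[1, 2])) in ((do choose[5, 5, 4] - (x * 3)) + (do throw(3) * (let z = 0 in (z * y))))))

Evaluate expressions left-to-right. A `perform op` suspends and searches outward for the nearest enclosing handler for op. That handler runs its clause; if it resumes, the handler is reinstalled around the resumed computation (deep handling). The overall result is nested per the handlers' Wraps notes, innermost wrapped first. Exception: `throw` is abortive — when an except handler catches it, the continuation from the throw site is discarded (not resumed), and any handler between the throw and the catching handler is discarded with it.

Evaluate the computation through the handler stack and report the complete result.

Evaluation trace:
choose[1, 6] @ H1
  branch[0] choose=1:
    choose[1, 2] @ H1
      branch[0] choose=1:
        choose[5, 5, 4] @ H1
          branch[0] choose=5:
            throw(3) @ H0 caught ⇒ 11
            H1 returns [11]
          branch[1] choose=5:
            throw(3) @ H0 caught ⇒ 11
            H1 returns [11]
          branch[2] choose=4:
            throw(3) @ H0 caught ⇒ 11
            H1 returns [11]
      branch[1] choose=2:
        choose[5, 5, 4] @ H1
          branch[0] choose=5:
            throw(3) @ H0 caught ⇒ 11
            H1 returns [11]
          branch[1] choose=5:
            throw(3) @ H0 caught ⇒ 11
            H1 returns [11]
          branch[2] choose=4:
            throw(3) @ H0 caught ⇒ 11
            H1 returns [11]
  branch[1] choose=6:
    choose[1, 2] @ H1
      branch[0] choose=1:
        choose[5, 5, 4] @ H1
          branch[0] choose=5:
            throw(3) @ H0 caught ⇒ 11
            H1 returns [11]
          branch[1] choose=5:
            throw(3) @ H0 caught ⇒ 11
            H1 returns [11]
          branch[2] choose=4:
            throw(3) @ H0 caught ⇒ 11
            H1 returns [11]
      branch[1] choose=2:
        choose[5, 5, 4] @ H1
          branch[0] choose=5:
            throw(3) @ H0 caught ⇒ 11
            H1 returns [11]
          branch[1] choose=5:
            throw(3) @ H0 caught ⇒ 11
            H1 returns [11]
          branch[2] choose=4:
            throw(3) @ H0 caught ⇒ 11
            H1 returns [11]
= [11, 11, 11, 11, 11, 11, 11, 11, 11, 11, 11, 11]

Answer: [11, 11, 11, 11, 11, 11, 11, 11, 11, 11, 11, 11]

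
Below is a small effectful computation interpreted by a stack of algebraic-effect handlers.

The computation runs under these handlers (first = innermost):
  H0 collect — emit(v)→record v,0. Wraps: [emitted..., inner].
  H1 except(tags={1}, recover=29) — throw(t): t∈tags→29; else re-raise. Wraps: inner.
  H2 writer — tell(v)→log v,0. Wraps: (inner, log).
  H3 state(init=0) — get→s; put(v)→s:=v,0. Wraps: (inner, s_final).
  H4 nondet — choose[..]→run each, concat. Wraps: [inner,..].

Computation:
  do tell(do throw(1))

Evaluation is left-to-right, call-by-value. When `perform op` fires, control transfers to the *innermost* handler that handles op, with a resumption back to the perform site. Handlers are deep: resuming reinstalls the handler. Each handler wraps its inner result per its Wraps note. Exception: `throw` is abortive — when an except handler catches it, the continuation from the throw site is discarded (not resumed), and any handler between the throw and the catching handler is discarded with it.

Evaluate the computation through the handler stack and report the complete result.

Answer: [((29, ()), 0)]

Evaluation trace:
throw(1) @ H1 caught ⇒ 29
H2 returns (29, ())
H3 returns ((29, ()), 0)
H4 returns [((29, ()), 0)]
= [((29, ()), 0)]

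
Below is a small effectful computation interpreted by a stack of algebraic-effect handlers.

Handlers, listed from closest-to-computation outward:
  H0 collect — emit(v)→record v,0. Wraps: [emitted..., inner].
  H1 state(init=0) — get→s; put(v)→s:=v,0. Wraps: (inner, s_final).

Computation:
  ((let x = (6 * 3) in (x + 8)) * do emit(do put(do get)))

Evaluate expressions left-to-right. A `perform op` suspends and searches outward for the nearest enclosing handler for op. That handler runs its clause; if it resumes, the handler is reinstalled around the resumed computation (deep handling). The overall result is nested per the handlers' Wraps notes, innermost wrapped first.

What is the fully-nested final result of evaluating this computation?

Answer: ([0, 0], 0)

Step-by-step:
get @ H1 ⇒ 0
put(0) @ H1 ⇒ s:=0
emit(0) @ H0 ⇒ out+=0
H0 returns [0, 0]
H1 returns ([0, 0], 0)
= ([0, 0], 0)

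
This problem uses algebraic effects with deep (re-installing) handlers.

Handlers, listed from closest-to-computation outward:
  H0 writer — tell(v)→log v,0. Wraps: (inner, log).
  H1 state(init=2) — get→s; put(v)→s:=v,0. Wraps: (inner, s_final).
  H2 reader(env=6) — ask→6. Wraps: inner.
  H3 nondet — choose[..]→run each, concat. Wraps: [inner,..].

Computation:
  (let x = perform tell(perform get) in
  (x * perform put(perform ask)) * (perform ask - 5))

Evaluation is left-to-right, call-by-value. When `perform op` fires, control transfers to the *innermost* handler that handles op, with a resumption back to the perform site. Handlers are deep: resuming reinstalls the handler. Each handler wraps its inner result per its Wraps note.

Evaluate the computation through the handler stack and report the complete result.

Answer: [((0, (2)), 6)]

Evaluation trace:
get @ H1 ⇒ 2
tell(2) @ H0 ⇒ log+=2
ask @ H2 ⇒ 6
put(6) @ H1 ⇒ s:=6
ask @ H2 ⇒ 6
H0 returns (0, (2))
H1 returns ((0, (2)), 6)
H2 returns ((0, (2)), 6)
H3 returns [((0, (2)), 6)]
= [((0, (2)), 6)]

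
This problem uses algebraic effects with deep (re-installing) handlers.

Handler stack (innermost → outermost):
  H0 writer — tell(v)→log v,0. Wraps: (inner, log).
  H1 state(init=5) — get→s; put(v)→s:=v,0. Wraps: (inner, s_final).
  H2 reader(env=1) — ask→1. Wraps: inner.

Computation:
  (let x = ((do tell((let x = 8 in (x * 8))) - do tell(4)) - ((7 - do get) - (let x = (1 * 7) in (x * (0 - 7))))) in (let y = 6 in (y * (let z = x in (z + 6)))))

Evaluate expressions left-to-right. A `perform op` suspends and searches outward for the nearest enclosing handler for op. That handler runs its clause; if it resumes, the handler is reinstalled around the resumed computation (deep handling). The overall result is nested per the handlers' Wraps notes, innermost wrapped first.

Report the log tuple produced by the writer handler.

Evaluation trace:
tell(64) @ H0 ⇒ log+=64
tell(4) @ H0 ⇒ log+=4
get @ H1 ⇒ 5
H0 returns (-270, (64, 4))
H1 returns ((-270, (64, 4)), 5)
H2 returns ((-270, (64, 4)), 5)
= ((-270, (64, 4)), 5)

Answer: (64, 4)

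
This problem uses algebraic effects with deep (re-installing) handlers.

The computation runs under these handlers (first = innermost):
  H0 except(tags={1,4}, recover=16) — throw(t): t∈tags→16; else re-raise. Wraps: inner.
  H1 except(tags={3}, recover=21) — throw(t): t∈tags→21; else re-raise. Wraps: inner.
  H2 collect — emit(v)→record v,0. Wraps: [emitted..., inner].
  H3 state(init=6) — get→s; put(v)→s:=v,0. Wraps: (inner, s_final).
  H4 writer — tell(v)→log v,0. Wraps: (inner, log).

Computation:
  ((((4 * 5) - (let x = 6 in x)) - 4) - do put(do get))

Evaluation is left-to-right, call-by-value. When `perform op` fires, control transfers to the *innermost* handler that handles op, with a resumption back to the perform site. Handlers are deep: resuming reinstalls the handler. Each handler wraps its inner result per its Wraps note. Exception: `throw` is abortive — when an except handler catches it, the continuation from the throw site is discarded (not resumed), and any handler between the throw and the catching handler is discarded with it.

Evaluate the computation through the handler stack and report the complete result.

Answer: (([10], 6), ())

Evaluation trace:
get @ H3 ⇒ 6
put(6) @ H3 ⇒ s:=6
H0 returns 10
H1 returns 10
H2 returns [10]
H3 returns ([10], 6)
H4 returns (([10], 6), ())
= (([10], 6), ())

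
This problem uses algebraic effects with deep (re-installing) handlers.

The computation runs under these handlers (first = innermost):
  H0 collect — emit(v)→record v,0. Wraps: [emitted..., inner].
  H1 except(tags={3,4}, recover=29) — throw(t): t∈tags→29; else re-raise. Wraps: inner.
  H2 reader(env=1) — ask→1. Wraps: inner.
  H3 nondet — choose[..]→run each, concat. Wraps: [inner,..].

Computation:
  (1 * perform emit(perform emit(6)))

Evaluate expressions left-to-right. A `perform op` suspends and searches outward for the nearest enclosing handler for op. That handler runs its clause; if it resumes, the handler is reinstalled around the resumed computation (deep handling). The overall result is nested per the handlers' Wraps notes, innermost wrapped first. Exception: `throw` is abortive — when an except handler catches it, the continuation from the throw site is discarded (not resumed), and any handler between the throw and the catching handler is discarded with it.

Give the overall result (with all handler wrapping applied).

Answer: [[6, 0, 0]]

Step-by-step:
emit(6) @ H0 ⇒ out+=6
emit(0) @ H0 ⇒ out+=0
H0 returns [6, 0, 0]
H1 returns [6, 0, 0]
H2 returns [6, 0, 0]
H3 returns [[6, 0, 0]]
= [[6, 0, 0]]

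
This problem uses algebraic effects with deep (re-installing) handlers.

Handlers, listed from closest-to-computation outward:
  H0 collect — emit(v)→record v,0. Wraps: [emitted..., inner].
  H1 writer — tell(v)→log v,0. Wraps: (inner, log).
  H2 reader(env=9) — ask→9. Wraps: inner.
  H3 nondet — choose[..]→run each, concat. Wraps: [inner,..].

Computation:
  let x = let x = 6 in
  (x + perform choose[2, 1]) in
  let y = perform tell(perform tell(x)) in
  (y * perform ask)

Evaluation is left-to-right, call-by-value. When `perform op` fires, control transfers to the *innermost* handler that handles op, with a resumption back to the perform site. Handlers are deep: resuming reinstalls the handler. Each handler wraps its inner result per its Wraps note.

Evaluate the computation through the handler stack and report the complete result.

Working:
choose[2, 1] @ H3
  branch[0] choose=2:
    tell(8) @ H1 ⇒ log+=8
    tell(0) @ H1 ⇒ log+=0
    ask @ H2 ⇒ 9
    H0 returns [0]
    H1 returns ([0], (8, 0))
    H2 returns ([0], (8, 0))
    H3 returns [([0], (8, 0))]
  branch[1] choose=1:
    tell(7) @ H1 ⇒ log+=7
    tell(0) @ H1 ⇒ log+=0
    ask @ H2 ⇒ 9
    H0 returns [0]
    H1 returns ([0], (7, 0))
    H2 returns ([0], (7, 0))
    H3 returns [([0], (7, 0))]
= [([0], (8, 0)), ([0], (7, 0))]

Answer: [([0], (8, 0)), ([0], (7, 0))]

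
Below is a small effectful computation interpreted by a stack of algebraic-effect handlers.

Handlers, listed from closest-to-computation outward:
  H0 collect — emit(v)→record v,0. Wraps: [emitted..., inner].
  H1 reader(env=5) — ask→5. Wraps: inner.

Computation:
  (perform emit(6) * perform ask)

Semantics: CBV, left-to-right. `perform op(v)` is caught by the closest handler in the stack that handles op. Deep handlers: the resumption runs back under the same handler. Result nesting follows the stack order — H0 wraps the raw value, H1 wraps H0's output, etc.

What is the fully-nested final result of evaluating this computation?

Working:
emit(6) @ H0 ⇒ out+=6
ask @ H1 ⇒ 5
H0 returns [6, 0]
H1 returns [6, 0]
= [6, 0]

Answer: [6, 0]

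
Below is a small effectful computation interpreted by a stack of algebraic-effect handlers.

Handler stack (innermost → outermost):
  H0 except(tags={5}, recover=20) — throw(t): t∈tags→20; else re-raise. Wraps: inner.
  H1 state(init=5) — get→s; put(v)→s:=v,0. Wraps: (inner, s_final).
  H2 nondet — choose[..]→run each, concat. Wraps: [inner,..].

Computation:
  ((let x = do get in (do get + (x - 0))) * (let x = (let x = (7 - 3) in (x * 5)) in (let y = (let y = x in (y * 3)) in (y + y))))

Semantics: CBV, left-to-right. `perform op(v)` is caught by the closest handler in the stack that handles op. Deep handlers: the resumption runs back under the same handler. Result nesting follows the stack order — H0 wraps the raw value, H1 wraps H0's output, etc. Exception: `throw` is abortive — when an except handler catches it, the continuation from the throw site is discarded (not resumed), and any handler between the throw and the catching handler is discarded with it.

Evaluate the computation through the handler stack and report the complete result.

Working:
get @ H1 ⇒ 5
get @ H1 ⇒ 5
H0 returns 1200
H1 returns (1200, 5)
H2 returns [(1200, 5)]
= [(1200, 5)]

Answer: [(1200, 5)]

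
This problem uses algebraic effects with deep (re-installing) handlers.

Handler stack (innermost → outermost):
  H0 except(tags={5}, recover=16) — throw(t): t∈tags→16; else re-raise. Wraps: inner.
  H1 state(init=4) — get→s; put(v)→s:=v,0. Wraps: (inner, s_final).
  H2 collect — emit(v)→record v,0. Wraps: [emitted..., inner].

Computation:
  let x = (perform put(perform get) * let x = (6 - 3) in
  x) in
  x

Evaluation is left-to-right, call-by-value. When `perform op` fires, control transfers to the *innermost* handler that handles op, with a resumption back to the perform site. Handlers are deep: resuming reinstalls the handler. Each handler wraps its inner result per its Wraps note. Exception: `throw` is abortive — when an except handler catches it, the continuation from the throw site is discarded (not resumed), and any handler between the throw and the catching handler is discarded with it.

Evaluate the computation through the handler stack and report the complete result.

Answer: [(0, 4)]

Evaluation trace:
get @ H1 ⇒ 4
put(4) @ H1 ⇒ s:=4
H0 returns 0
H1 returns (0, 4)
H2 returns [(0, 4)]
= [(0, 4)]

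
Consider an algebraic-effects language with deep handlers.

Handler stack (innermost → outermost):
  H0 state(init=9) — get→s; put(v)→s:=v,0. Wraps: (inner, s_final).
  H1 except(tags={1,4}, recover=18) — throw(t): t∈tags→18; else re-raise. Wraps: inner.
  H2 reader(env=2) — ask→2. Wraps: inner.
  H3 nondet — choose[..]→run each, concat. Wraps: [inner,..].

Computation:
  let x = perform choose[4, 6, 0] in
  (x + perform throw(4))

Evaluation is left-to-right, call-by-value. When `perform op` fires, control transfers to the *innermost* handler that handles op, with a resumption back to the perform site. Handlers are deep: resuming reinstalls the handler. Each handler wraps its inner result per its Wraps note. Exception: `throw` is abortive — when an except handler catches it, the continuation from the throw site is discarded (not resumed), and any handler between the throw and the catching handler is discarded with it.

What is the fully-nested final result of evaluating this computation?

Step-by-step:
choose[4, 6, 0] @ H3
  branch[0] choose=4:
    throw(4) @ H1 caught ⇒ 18
    H2 returns 18
    H3 returns [18]
  branch[1] choose=6:
    throw(4) @ H1 caught ⇒ 18
    H2 returns 18
    H3 returns [18]
  branch[2] choose=0:
    throw(4) @ H1 caught ⇒ 18
    H2 returns 18
    H3 returns [18]
= [18, 18, 18]

Answer: [18, 18, 18]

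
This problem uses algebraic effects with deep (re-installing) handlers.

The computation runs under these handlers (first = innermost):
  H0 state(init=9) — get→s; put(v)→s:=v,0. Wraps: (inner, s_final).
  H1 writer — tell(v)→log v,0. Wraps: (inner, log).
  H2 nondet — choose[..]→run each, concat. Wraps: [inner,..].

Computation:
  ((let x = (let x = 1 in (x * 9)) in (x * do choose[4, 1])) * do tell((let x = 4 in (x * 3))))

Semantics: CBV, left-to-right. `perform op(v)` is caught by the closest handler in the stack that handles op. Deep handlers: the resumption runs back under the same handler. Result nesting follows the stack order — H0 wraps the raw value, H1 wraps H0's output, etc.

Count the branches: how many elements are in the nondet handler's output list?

Step-by-step:
choose[4, 1] @ H2
  branch[0] choose=4:
    tell(12) @ H1 ⇒ log+=12
    H0 returns (0, 9)
    H1 returns ((0, 9), (12))
    H2 returns [((0, 9), (12))]
  branch[1] choose=1:
    tell(12) @ H1 ⇒ log+=12
    H0 returns (0, 9)
    H1 returns ((0, 9), (12))
    H2 returns [((0, 9), (12))]
= [((0, 9), (12)), ((0, 9), (12))]

Answer: 2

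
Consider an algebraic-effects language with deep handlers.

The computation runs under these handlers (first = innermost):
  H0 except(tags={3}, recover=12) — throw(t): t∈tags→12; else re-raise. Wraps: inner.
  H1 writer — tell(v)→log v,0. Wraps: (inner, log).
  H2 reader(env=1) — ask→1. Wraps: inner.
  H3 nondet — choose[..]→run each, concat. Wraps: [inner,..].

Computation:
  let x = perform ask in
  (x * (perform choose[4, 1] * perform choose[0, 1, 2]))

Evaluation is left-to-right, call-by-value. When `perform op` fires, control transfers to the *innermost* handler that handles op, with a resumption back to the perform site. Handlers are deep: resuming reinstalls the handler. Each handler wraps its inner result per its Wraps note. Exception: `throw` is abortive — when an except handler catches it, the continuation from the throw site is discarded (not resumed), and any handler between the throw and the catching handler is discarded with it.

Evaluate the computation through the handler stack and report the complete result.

Answer: [(0, ()), (4, ()), (8, ()), (0, ()), (1, ()), (2, ())]

Step-by-step:
ask @ H2 ⇒ 1
choose[4, 1] @ H3
  branch[0] choose=4:
    choose[0, 1, 2] @ H3
      branch[0] choose=0:
        H0 returns 0
        H1 returns (0, ())
        H2 returns (0, ())
        H3 returns [(0, ())]
      branch[1] choose=1:
        H0 returns 4
        H1 returns (4, ())
        H2 returns (4, ())
        H3 returns [(4, ())]
      branch[2] choose=2:
        H0 returns 8
        H1 returns (8, ())
        H2 returns (8, ())
        H3 returns [(8, ())]
  branch[1] choose=1:
    choose[0, 1, 2] @ H3
      branch[0] choose=0:
        H0 returns 0
        H1 returns (0, ())
        H2 returns (0, ())
        H3 returns [(0, ())]
      branch[1] choose=1:
        H0 returns 1
        H1 returns (1, ())
        H2 returns (1, ())
        H3 returns [(1, ())]
      branch[2] choose=2:
        H0 returns 2
        H1 returns (2, ())
        H2 returns (2, ())
        H3 returns [(2, ())]
= [(0, ()), (4, ()), (8, ()), (0, ()), (1, ()), (2, ())]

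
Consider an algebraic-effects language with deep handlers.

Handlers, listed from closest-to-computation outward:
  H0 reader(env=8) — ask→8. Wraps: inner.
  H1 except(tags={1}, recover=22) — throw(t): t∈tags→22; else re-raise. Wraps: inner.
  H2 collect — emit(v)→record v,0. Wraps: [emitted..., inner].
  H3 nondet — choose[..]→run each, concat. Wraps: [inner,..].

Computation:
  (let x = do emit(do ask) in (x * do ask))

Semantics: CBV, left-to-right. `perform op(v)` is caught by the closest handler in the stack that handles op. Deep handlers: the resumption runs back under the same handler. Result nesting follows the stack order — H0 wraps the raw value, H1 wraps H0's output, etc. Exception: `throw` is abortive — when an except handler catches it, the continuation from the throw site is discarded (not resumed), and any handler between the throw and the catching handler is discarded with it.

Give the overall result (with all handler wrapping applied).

Answer: [[8, 0]]

Step-by-step:
ask @ H0 ⇒ 8
emit(8) @ H2 ⇒ out+=8
ask @ H0 ⇒ 8
H0 returns 0
H1 returns 0
H2 returns [8, 0]
H3 returns [[8, 0]]
= [[8, 0]]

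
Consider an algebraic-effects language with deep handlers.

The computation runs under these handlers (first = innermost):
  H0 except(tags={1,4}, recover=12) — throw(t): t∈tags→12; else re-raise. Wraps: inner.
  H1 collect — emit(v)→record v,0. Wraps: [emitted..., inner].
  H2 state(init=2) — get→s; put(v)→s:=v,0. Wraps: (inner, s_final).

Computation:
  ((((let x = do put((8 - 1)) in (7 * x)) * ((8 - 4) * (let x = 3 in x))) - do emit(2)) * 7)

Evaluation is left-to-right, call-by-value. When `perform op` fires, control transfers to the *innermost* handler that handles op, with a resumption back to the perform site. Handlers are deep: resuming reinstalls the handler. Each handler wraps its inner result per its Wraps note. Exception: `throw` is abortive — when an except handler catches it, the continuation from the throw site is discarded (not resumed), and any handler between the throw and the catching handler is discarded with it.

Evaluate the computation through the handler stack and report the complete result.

Working:
put(7) @ H2 ⇒ s:=7
emit(2) @ H1 ⇒ out+=2
H0 returns 0
H1 returns [2, 0]
H2 returns ([2, 0], 7)
= ([2, 0], 7)

Answer: ([2, 0], 7)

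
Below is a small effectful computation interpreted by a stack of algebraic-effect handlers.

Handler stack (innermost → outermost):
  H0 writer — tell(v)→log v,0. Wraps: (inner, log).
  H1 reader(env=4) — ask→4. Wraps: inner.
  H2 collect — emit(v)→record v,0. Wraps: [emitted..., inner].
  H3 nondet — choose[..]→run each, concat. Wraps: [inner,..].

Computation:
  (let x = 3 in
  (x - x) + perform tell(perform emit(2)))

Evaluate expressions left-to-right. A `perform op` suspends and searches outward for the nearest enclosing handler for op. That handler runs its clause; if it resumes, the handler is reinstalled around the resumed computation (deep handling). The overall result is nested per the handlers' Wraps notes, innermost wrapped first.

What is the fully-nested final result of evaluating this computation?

Answer: [[2, (0, (0))]]

Step-by-step:
emit(2) @ H2 ⇒ out+=2
tell(0) @ H0 ⇒ log+=0
H0 returns (0, (0))
H1 returns (0, (0))
H2 returns [2, (0, (0))]
H3 returns [[2, (0, (0))]]
= [[2, (0, (0))]]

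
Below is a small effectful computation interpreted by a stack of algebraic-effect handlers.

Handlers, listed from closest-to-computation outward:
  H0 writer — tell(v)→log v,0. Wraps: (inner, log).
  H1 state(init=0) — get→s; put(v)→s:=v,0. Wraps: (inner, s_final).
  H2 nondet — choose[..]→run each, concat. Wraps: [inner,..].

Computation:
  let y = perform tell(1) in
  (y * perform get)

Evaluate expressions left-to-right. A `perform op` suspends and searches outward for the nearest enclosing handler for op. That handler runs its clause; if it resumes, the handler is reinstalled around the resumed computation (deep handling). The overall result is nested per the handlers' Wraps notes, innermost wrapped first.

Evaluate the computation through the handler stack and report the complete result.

Step-by-step:
tell(1) @ H0 ⇒ log+=1
get @ H1 ⇒ 0
H0 returns (0, (1))
H1 returns ((0, (1)), 0)
H2 returns [((0, (1)), 0)]
= [((0, (1)), 0)]

Answer: [((0, (1)), 0)]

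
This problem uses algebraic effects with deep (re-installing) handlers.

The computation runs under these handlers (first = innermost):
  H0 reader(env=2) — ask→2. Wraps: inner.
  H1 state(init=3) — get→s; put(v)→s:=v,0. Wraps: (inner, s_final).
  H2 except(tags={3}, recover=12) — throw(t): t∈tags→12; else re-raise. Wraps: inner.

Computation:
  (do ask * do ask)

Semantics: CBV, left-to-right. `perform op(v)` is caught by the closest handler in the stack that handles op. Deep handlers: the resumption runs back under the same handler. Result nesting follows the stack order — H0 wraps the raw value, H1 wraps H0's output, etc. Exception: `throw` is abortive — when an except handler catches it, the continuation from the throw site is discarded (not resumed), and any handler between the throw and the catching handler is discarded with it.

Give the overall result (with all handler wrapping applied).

Answer: (4, 3)

Working:
ask @ H0 ⇒ 2
ask @ H0 ⇒ 2
H0 returns 4
H1 returns (4, 3)
H2 returns (4, 3)
= (4, 3)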